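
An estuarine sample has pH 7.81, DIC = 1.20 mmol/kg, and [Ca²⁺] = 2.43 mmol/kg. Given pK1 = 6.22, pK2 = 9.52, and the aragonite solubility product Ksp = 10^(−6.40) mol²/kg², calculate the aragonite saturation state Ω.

Ω = 0.137

α₂ = 1 / (1 + [H⁺]/K2 + [H⁺]²/(K1K2)) = 1 / (1 + 10^+1.71 + 10^+0.12)
   = 1 / (1 + 51.286 + 1.3183) = 1/53.604 = 0.01866
[CO3²⁻] = α₂ × DIC = 0.01866 × 1.20 = 0.02239 mmol/kg
Ksp = 10^(−6.40) = 3.981×10^-7
Ω = [Ca²⁺][CO3²⁻]/Ksp = (2.43×10^-3)(2.239×10^-5) / 3.981×10^-7 = 0.137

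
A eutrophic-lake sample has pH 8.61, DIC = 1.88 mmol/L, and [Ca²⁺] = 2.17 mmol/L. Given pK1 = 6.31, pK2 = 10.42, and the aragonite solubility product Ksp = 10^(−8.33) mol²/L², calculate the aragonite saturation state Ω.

Ω = 13.2

α₂ = 1 / (1 + [H⁺]/K2 + [H⁺]²/(K1K2)) = 1 / (1 + 10^+1.81 + 10^-0.49)
   = 1 / (1 + 64.565 + 0.32359) = 1/65.889 = 0.01518
[CO3²⁻] = α₂ × DIC = 0.01518 × 1.88 = 0.02853 mmol/L
Ksp = 10^(−8.33) = 4.677×10^-9
Ω = [Ca²⁺][CO3²⁻]/Ksp = (2.17×10^-3)(2.853×10^-5) / 4.677×10^-9 = 13.2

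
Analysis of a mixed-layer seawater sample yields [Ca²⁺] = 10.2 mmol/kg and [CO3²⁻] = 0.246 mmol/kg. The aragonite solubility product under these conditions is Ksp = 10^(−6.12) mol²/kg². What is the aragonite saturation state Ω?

Ksp = 10^(−6.12) = 7.586×10^-7
Ω = [Ca²⁺][CO3²⁻]/Ksp = (10.2×10^-3)(0.246×10^-3) / 7.586×10^-7 = 3.31

Ω = 3.31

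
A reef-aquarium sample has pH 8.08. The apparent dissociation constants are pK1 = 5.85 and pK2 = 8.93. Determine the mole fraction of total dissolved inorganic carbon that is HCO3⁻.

α₁ = 0.872

α₁ = 1 / (1 + [H⁺]/K1 + K2/[H⁺]) = 1 / (1 + 10^-2.23 + 10^-0.85)
   = 1 / (1 + 0.0058884 + 0.14125) = 1/1.1471 = 0.8717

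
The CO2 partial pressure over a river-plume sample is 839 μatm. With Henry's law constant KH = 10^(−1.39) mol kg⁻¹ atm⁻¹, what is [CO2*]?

[CO2*] = 34.2 μmol/kg

KH = 10^(−1.39) = 4.074×10^-2 mol kg⁻¹ atm⁻¹
[CO2*] = KH · pCO2 = 4.074×10^-2 × 839×10^-6 atm = 3.42×10^-5 mol/kg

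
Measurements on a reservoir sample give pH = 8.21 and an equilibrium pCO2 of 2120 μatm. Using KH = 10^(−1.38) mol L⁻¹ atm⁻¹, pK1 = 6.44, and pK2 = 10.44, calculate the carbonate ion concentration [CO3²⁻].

[CO2*] = KH · pCO2 = 10^(−1.38) × 2120×10^-6 = 8.838×10^-5 mol/L
α₀ = 1/(1 + K1/[H⁺] + K1K2/[H⁺]²) = 1/(1 + 10^+1.77 + 10^-0.46) = 0.01660
DIC = [CO2*]/α₀ = 8.838×10^-5 / 0.01660 = 5.323 mmol/L
[CO3²⁻] = α₂·DIC; α₂ = 0.005757, so [CO3²⁻] = 0.005757 × 5.323 = 0.0306 mmol/L

[CO3²⁻] = 0.0306 mmol/L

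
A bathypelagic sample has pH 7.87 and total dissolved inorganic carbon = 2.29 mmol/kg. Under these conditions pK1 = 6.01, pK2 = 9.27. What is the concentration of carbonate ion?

[CO3²⁻] = 0.0865 mmol/kg

α₂ = 1 / (1 + [H⁺]/K2 + [H⁺]²/(K1K2)) = 1 / (1 + 10^+1.40 + 10^-0.46)
   = 1 / (1 + 25.119 + 0.34674) = 1/26.466 = 0.03778
[CO3²⁻] = α₂ × DIC = 0.03778 × 2.29 = 0.0865 mmol/kg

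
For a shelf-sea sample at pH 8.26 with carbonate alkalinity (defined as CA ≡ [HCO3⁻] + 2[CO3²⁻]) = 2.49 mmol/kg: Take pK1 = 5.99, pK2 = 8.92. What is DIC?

DIC = 2.12 mmol/kg

CA = [HCO3⁻] + 2[CO3²⁻] = (α₁ + 2α₂)·DIC
At pH 8.26: [H⁺]/K1 = 10^-2.27 = 0.0053703, K2/[H⁺] = 10^-0.66 = 0.21878
α₁ = 1/(1 + 0.0053703 + 0.21878) = 1/1.2241 = 0.8169; α₂ = α₁·K2/[H⁺] = 0.1787
α₁ + 2α₂ = 1.1743
DIC = CA / (α₁ + 2α₂) = 2.49 / 1.1743 = 2.12 mmol/kg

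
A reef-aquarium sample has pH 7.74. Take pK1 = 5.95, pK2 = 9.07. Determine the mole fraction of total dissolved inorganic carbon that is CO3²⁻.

α₂ = 0.0440

α₂ = 1 / (1 + [H⁺]/K2 + [H⁺]²/(K1K2)) = 1 / (1 + 10^+1.33 + 10^-0.46)
   = 1 / (1 + 21.380 + 0.34674) = 1/22.726 = 0.04400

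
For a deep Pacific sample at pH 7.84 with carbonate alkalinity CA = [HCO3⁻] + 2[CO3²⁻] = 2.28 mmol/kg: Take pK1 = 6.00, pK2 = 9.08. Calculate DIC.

DIC = 2.19 mmol/kg

CA = [HCO3⁻] + 2[CO3²⁻] = (α₁ + 2α₂)·DIC
At pH 7.84: [H⁺]/K1 = 10^-1.84 = 0.014454, K2/[H⁺] = 10^-1.24 = 0.057544
α₁ = 1/(1 + 0.014454 + 0.057544) = 1/1.0720 = 0.9328; α₂ = α₁·K2/[H⁺] = 0.05368
α₁ + 2α₂ = 1.0402
DIC = CA / (α₁ + 2α₂) = 2.28 / 1.0402 = 2.19 mmol/kg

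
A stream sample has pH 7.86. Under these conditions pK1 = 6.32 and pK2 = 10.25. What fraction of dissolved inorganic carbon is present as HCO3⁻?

α₁ = 0.968

α₁ = 1 / (1 + [H⁺]/K1 + K2/[H⁺]) = 1 / (1 + 10^-1.54 + 10^-2.39)
   = 1 / (1 + 0.028840 + 0.0040738) = 1/1.0329 = 0.9681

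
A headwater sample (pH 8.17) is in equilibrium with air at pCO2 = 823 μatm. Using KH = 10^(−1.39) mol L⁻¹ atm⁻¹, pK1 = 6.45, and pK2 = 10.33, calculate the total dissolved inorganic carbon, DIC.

DIC = 1.81 mmol/L

[CO2*] = KH · pCO2 = 10^(−1.39) × 823×10^-6 = 3.353×10^-5 mol/L
α₀ = 1/(1 + K1/[H⁺] + K1K2/[H⁺]²) = 1/(1 + 10^+1.72 + 10^-0.44) = 0.01857
DIC = [CO2*]/α₀ = 3.353×10^-5 / 0.01857 = 1.81 mmol/L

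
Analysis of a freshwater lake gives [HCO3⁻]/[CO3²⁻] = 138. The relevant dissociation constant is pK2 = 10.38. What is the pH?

From K2 = [H⁺][CO3²⁻]/[HCO3⁻]:  pH = pK2 − log₁₀([HCO3⁻]/[CO3²⁻])
log₁₀(138) = +2.140
pH = 10.38 − (+2.140) = 8.24

pH = 8.24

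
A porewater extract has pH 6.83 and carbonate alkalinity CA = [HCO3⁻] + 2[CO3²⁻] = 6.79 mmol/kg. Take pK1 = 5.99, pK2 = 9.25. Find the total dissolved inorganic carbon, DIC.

DIC = 7.74 mmol/kg

CA = [HCO3⁻] + 2[CO3²⁻] = (α₁ + 2α₂)·DIC
At pH 6.83: [H⁺]/K1 = 10^-0.84 = 0.14454, K2/[H⁺] = 10^-2.42 = 0.0038019
α₁ = 1/(1 + 0.14454 + 0.0038019) = 1/1.1483 = 0.8708; α₂ = α₁·K2/[H⁺] = 0.003311
α₁ + 2α₂ = 0.8774
DIC = CA / (α₁ + 2α₂) = 6.79 / 0.8774 = 7.74 mmol/kg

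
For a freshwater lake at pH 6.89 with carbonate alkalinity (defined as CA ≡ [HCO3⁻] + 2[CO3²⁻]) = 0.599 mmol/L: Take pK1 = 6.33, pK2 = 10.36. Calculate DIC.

DIC = 0.764 mmol/L

CA = [HCO3⁻] + 2[CO3²⁻] = (α₁ + 2α₂)·DIC
At pH 6.89: [H⁺]/K1 = 10^-0.56 = 0.27542, K2/[H⁺] = 10^-3.47 = 0.00033884
α₁ = 1/(1 + 0.27542 + 0.00033884) = 1/1.2758 = 0.7838; α₂ = α₁·K2/[H⁺] = 0.0002656
α₁ + 2α₂ = 0.7844
DIC = CA / (α₁ + 2α₂) = 0.599 / 0.7844 = 0.764 mmol/L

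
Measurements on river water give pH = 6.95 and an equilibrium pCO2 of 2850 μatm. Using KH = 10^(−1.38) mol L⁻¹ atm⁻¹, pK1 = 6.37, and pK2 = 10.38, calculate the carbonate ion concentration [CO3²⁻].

[CO3²⁻] = 0.168 μmol/L

[CO2*] = KH · pCO2 = 10^(−1.38) × 2850×10^-6 = 1.188×10^-4 mol/L
α₀ = 1/(1 + K1/[H⁺] + K1K2/[H⁺]²) = 1/(1 + 10^+0.58 + 10^-2.85) = 0.2082
DIC = [CO2*]/α₀ = 1.188×10^-4 / 0.2082 = 0.5707 mmol/L
[CO3²⁻] = α₂·DIC; α₂ = 0.0002941, so [CO3²⁻] = 0.0002941 × 0.5707 = 0.000168 mmol/L = 0.168 μmol/L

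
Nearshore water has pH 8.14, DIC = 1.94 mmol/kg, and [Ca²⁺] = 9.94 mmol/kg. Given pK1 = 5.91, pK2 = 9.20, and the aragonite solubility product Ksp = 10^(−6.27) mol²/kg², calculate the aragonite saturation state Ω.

α₂ = 1 / (1 + [H⁺]/K2 + [H⁺]²/(K1K2)) = 1 / (1 + 10^+1.06 + 10^-1.17)
   = 1 / (1 + 11.482 + 0.067608) = 1/12.549 = 0.07969
[CO3²⁻] = α₂ × DIC = 0.07969 × 1.94 = 0.1546 mmol/kg
Ksp = 10^(−6.27) = 5.370×10^-7
Ω = [Ca²⁺][CO3²⁻]/Ksp = (9.94×10^-3)(1.546×10^-4) / 5.370×10^-7 = 2.86

Ω = 2.86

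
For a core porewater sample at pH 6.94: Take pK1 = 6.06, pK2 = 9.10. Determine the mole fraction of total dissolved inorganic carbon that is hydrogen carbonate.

α₁ = 0.878

α₁ = 1 / (1 + [H⁺]/K1 + K2/[H⁺]) = 1 / (1 + 10^-0.88 + 10^-2.16)
   = 1 / (1 + 0.13183 + 0.0069183) = 1/1.1387 = 0.8782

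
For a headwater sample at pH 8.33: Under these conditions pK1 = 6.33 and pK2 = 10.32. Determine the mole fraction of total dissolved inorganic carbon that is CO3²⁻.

α₂ = 0.0100

α₂ = 1 / (1 + [H⁺]/K2 + [H⁺]²/(K1K2)) = 1 / (1 + 10^+1.99 + 10^-0.01)
   = 1 / (1 + 97.724 + 0.97724) = 1/99.701 = 0.01003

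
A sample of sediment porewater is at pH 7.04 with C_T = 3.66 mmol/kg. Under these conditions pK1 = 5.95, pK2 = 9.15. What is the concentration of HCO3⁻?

α₁ = 1 / (1 + [H⁺]/K1 + K2/[H⁺]) = 1 / (1 + 10^-1.09 + 10^-2.11)
   = 1 / (1 + 0.081283 + 0.0077625) = 1/1.0890 = 0.9182
[HCO3⁻] = α₁ × DIC = 0.9182 × 3.66 = 3.36 mmol/kg

[HCO3⁻] = 3.36 mmol/kg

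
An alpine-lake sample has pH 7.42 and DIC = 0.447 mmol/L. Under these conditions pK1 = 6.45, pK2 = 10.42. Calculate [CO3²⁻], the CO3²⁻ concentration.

[CO3²⁻] = 0.403 μmol/L

α₂ = 1 / (1 + [H⁺]/K2 + [H⁺]²/(K1K2)) = 1 / (1 + 10^+3.00 + 10^+2.03)
   = 1 / (1 + 1000.0 + 107.15) = 1/1108.2 = 0.0009024
[CO3²⁻] = α₂ × DIC = 0.0009024 × 0.447 = 0.000403 mmol/L = 0.403 μmol/L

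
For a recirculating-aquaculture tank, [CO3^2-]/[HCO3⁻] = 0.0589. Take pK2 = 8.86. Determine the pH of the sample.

From K2 = [H⁺][CO3^2-]/[HCO3⁻]:  pH = pK2 + log₁₀([CO3^2-]/[HCO3⁻])
log₁₀(0.0589) = -1.230
pH = 8.86 + (-1.230) = 7.63

pH = 7.63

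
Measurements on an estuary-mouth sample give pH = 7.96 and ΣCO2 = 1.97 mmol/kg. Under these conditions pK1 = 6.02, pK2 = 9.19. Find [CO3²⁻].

α₂ = 1 / (1 + [H⁺]/K2 + [H⁺]²/(K1K2)) = 1 / (1 + 10^+1.23 + 10^-0.71)
   = 1 / (1 + 16.982 + 0.19498) = 1/18.177 = 0.05501
[CO3²⁻] = α₂ × DIC = 0.05501 × 1.97 = 0.108 mmol/kg

[CO3²⁻] = 0.108 mmol/kg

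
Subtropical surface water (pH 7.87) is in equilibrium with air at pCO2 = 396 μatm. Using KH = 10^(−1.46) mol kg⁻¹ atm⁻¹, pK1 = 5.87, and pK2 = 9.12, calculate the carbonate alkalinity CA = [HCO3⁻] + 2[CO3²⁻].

[CO2*] = KH · pCO2 = 10^(−1.46) × 396×10^-6 = 1.373×10^-5 mol/kg
α₀ = 1/(1 + K1/[H⁺] + K1K2/[H⁺]²) = 1/(1 + 10^+2.00 + 10^+0.75) = 0.009379
DIC = [CO2*]/α₀ = 1.373×10^-5 / 0.009379 = 1.464 mmol/kg
CA = (α₁ + 2α₂)·DIC = (0.9379 + 2×0.05274) × 1.464 = 1.53 mmol/kg

CA = 1.53 mmol/kg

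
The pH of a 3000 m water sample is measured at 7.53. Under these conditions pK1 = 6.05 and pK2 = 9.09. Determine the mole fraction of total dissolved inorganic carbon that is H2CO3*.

α₀ = 0.0312

α₀ = 1 / (1 + K1/[H⁺] + K1K2/[H⁺]²) = 1 / (1 + 10^+1.48 + 10^-0.08)
   = 1 / (1 + 30.200 + 0.83176) = 1/32.031 = 0.03122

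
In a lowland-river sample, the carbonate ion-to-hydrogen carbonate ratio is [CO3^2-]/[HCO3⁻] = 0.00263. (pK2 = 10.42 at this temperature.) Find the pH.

From K2 = [H⁺][CO3^2-]/[HCO3⁻]:  pH = pK2 + log₁₀([CO3^2-]/[HCO3⁻])
log₁₀(0.00263) = -2.580
pH = 10.42 + (-2.580) = 7.84

pH = 7.84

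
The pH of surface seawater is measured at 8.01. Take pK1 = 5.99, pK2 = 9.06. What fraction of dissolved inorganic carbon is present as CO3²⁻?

α₂ = 1 / (1 + [H⁺]/K2 + [H⁺]²/(K1K2)) = 1 / (1 + 10^+1.05 + 10^-0.97)
   = 1 / (1 + 11.220 + 0.10715) = 1/12.327 = 0.08112

α₂ = 0.0811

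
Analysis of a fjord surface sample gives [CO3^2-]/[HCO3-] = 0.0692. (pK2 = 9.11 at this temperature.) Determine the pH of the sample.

pH = 7.95

From K2 = [H⁺][CO3^2-]/[HCO3-]:  pH = pK2 + log₁₀([CO3^2-]/[HCO3-])
log₁₀(0.0692) = -1.160
pH = 9.11 + (-1.160) = 7.95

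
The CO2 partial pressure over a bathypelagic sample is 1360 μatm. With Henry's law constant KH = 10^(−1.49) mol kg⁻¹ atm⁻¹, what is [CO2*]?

KH = 10^(−1.49) = 3.236×10^-2 mol kg⁻¹ atm⁻¹
[CO2*] = KH · pCO2 = 3.236×10^-2 × 1360×10^-6 atm = 4.40×10^-5 mol/kg

[CO2*] = 44.0 μmol/kg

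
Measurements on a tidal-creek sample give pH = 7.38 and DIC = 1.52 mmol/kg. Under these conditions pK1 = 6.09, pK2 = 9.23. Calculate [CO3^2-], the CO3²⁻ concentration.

α₂ = 1 / (1 + [H⁺]/K2 + [H⁺]²/(K1K2)) = 1 / (1 + 10^+1.85 + 10^+0.56)
   = 1 / (1 + 70.795 + 3.6308) = 1/75.425 = 0.01326
[CO3²⁻] = α₂ × DIC = 0.01326 × 1.52 = 0.0202 mmol/kg

[CO3²⁻] = 0.0202 mmol/kg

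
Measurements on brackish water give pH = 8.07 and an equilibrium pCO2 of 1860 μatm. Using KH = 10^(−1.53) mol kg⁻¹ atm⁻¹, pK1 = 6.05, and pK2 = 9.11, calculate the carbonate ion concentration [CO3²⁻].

[CO2*] = KH · pCO2 = 10^(−1.53) × 1860×10^-6 = 5.489×10^-5 mol/kg
α₀ = 1/(1 + K1/[H⁺] + K1K2/[H⁺]²) = 1/(1 + 10^+2.02 + 10^+0.98) = 0.008676
DIC = [CO2*]/α₀ = 5.489×10^-5 / 0.008676 = 6.327 mmol/kg
[CO3²⁻] = α₂·DIC; α₂ = 0.08285, so [CO3²⁻] = 0.08285 × 6.327 = 0.524 mmol/kg

[CO3²⁻] = 0.524 mmol/kg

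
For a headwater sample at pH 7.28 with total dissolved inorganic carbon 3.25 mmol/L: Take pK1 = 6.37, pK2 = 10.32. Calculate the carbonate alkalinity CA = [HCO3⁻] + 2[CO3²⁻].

CA = 2.90 mmol/L

CA = [HCO3⁻] + 2[CO3²⁻] = (α₁ + 2α₂)·DIC
At pH 7.28: [H⁺]/K1 = 10^-0.91 = 0.12303, K2/[H⁺] = 10^-3.04 = 0.00091201
α₁ = 1/(1 + 0.12303 + 0.00091201) = 1/1.1239 = 0.8897; α₂ = α₁·K2/[H⁺] = 0.0008114
α₁ + 2α₂ = 0.8914
CA = 0.8914 × 3.25 = 2.90 mmol/L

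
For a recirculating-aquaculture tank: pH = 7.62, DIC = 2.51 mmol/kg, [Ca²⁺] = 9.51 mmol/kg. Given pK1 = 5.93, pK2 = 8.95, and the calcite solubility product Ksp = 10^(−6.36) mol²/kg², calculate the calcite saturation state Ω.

Ω = 2.40

α₂ = 1 / (1 + [H⁺]/K2 + [H⁺]²/(K1K2)) = 1 / (1 + 10^+1.33 + 10^-0.36)
   = 1 / (1 + 21.380 + 0.43652) = 1/22.816 = 0.04383
[CO3²⁻] = α₂ × DIC = 0.04383 × 2.51 = 0.1100 mmol/kg
Ksp = 10^(−6.36) = 4.365×10^-7
Ω = [Ca²⁺][CO3²⁻]/Ksp = (9.51×10^-3)(1.100×10^-4) / 4.365×10^-7 = 2.40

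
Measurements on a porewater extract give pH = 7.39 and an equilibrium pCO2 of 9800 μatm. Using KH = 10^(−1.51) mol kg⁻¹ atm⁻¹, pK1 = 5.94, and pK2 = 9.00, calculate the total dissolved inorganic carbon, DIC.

DIC = 9.05 mmol/kg

[CO2*] = KH · pCO2 = 10^(−1.51) × 9800×10^-6 = 3.028×10^-4 mol/kg
α₀ = 1/(1 + K1/[H⁺] + K1K2/[H⁺]²) = 1/(1 + 10^+1.45 + 10^-0.16) = 0.03347
DIC = [CO2*]/α₀ = 3.028×10^-4 / 0.03347 = 9.05 mmol/kg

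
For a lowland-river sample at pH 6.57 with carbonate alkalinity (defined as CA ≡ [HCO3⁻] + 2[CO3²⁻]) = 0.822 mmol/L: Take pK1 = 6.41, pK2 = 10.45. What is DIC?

DIC = 1.39 mmol/L

CA = [HCO3⁻] + 2[CO3²⁻] = (α₁ + 2α₂)·DIC
At pH 6.57: [H⁺]/K1 = 10^-0.16 = 0.69183, K2/[H⁺] = 10^-3.88 = 0.00013183
α₁ = 1/(1 + 0.69183 + 0.00013183) = 1/1.6920 = 0.5910; α₂ = α₁·K2/[H⁺] = 7.791×10^-5
α₁ + 2α₂ = 0.5912
DIC = CA / (α₁ + 2α₂) = 0.822 / 0.5912 = 1.39 mmol/L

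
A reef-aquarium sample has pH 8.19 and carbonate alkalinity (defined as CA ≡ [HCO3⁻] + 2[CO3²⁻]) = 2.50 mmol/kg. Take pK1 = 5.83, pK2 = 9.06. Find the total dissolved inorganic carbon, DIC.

DIC = 2.24 mmol/kg

CA = [HCO3⁻] + 2[CO3²⁻] = (α₁ + 2α₂)·DIC
At pH 8.19: [H⁺]/K1 = 10^-2.36 = 0.0043652, K2/[H⁺] = 10^-0.87 = 0.13490
α₁ = 1/(1 + 0.0043652 + 0.13490) = 1/1.1393 = 0.8778; α₂ = α₁·K2/[H⁺] = 0.1184
α₁ + 2α₂ = 1.1146
DIC = CA / (α₁ + 2α₂) = 2.50 / 1.1146 = 2.24 mmol/kg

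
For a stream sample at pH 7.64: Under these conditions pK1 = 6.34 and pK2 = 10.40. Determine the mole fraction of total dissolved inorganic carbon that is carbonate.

α₂ = 0.00165

α₂ = 1 / (1 + [H⁺]/K2 + [H⁺]²/(K1K2)) = 1 / (1 + 10^+2.76 + 10^+1.46)
   = 1 / (1 + 575.44 + 28.840) = 1/605.28 = 0.001652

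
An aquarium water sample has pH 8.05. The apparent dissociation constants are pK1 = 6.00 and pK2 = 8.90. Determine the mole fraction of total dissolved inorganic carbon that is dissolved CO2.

α₀ = 0.00775

α₀ = 1 / (1 + K1/[H⁺] + K1K2/[H⁺]²) = 1 / (1 + 10^+2.05 + 10^+1.20)
   = 1 / (1 + 112.20 + 15.849) = 1/129.05 = 0.007749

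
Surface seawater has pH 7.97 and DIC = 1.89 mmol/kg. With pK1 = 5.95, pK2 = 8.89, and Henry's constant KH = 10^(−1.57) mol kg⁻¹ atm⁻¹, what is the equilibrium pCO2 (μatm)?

pCO2 = 594 μatm

α₀ = 1 / (1 + K1/[H⁺] + K1K2/[H⁺]²) = 1 / (1 + 10^+2.02 + 10^+1.10)
   = 1 / (1 + 104.71 + 12.589) = 1/118.30 = 0.008453
[CO2*] = α₀ × DIC = 0.008453 × 1.89 = 0.01598 mmol/kg = 15.98 μmol/kg
pCO2 = [CO2*]/KH = 1.598×10^-5 / 2.692×10^-2 = 594 μatm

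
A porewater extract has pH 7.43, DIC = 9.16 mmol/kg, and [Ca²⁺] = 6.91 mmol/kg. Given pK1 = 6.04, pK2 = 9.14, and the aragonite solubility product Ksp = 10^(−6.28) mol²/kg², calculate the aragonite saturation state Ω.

Ω = 2.22

α₂ = 1 / (1 + [H⁺]/K2 + [H⁺]²/(K1K2)) = 1 / (1 + 10^+1.71 + 10^+0.32)
   = 1 / (1 + 51.286 + 2.0893) = 1/54.375 = 0.01839
[CO3²⁻] = α₂ × DIC = 0.01839 × 9.16 = 0.1685 mmol/kg
Ksp = 10^(−6.28) = 5.248×10^-7
Ω = [Ca²⁺][CO3²⁻]/Ksp = (6.91×10^-3)(1.685×10^-4) / 5.248×10^-7 = 2.22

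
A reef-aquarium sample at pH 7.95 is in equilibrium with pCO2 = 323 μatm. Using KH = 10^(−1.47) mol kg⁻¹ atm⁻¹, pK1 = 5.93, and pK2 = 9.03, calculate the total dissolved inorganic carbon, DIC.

DIC = 1.25 mmol/kg

[CO2*] = KH · pCO2 = 10^(−1.47) × 323×10^-6 = 1.094×10^-5 mol/kg
α₀ = 1/(1 + K1/[H⁺] + K1K2/[H⁺]²) = 1/(1 + 10^+2.02 + 10^+0.94) = 0.008740
DIC = [CO2*]/α₀ = 1.094×10^-5 / 0.008740 = 1.25 mmol/kg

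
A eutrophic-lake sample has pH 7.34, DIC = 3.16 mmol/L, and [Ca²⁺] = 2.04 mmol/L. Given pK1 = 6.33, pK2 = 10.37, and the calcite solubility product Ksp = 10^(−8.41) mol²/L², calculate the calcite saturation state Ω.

Ω = 1.41

α₂ = 1 / (1 + [H⁺]/K2 + [H⁺]²/(K1K2)) = 1 / (1 + 10^+3.03 + 10^+2.02)
   = 1 / (1 + 1071.5 + 104.71) = 1/1177.2 = 0.0008495
[CO3²⁻] = α₂ × DIC = 0.0008495 × 3.16 = 0.002684 mmol/L = 2.684 μmol/L
Ksp = 10^(−8.41) = 3.890×10^-9
Ω = [Ca²⁺][CO3²⁻]/Ksp = (2.04×10^-3)(2.684×10^-6) / 3.890×10^-9 = 1.41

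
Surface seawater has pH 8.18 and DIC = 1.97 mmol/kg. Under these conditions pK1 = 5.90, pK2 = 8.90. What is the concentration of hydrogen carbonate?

[HCO3⁻] = 1.65 mmol/kg

α₁ = 1 / (1 + [H⁺]/K1 + K2/[H⁺]) = 1 / (1 + 10^-2.28 + 10^-0.72)
   = 1 / (1 + 0.0052481 + 0.19055) = 1/1.1958 = 0.8363
[HCO3⁻] = α₁ × DIC = 0.8363 × 1.97 = 1.65 mmol/kg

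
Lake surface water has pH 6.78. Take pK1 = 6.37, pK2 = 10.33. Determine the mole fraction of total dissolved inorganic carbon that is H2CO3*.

α₀ = 1 / (1 + K1/[H⁺] + K1K2/[H⁺]²) = 1 / (1 + 10^+0.41 + 10^-3.14)
   = 1 / (1 + 2.5704 + 0.00072444) = 1/3.5711 = 0.2800

α₀ = 0.280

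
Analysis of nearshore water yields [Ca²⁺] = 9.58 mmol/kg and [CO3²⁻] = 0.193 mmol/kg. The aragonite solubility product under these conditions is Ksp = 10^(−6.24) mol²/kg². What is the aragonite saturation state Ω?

Ksp = 10^(−6.24) = 5.754×10^-7
Ω = [Ca²⁺][CO3²⁻]/Ksp = (9.58×10^-3)(0.193×10^-3) / 5.754×10^-7 = 3.21

Ω = 3.21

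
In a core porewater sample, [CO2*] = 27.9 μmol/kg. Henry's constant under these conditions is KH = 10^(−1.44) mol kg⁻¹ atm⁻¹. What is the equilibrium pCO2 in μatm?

pCO2 = 768 μatm

KH = 10^(−1.44) = 3.631×10^-2 mol kg⁻¹ atm⁻¹
pCO2 = [CO2*]/KH = 27.9×10^-6 / 3.631×10^-2 = 7.68×10^-4 atm = 768 μatm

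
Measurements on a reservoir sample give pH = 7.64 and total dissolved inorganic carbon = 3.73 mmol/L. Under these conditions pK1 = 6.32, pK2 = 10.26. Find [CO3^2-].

α₂ = 1 / (1 + [H⁺]/K2 + [H⁺]²/(K1K2)) = 1 / (1 + 10^+2.62 + 10^+1.30)
   = 1 / (1 + 416.87 + 19.953) = 1/437.82 = 0.002284
[CO3²⁻] = α₂ × DIC = 0.002284 × 3.73 = 0.00852 mmol/L = 8.52 μmol/L

[CO3²⁻] = 8.52 μmol/L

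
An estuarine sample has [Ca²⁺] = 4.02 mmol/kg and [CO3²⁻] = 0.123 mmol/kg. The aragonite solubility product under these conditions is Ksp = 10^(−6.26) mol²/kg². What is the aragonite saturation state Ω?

Ω = 0.900

Ksp = 10^(−6.26) = 5.495×10^-7
Ω = [Ca²⁺][CO3²⁻]/Ksp = (4.02×10^-3)(0.123×10^-3) / 5.495×10^-7 = 0.900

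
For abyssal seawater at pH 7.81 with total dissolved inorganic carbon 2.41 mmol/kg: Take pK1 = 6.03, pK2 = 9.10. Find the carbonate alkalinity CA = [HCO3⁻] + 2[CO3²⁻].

CA = [HCO3⁻] + 2[CO3²⁻] = (α₁ + 2α₂)·DIC
At pH 7.81: [H⁺]/K1 = 10^-1.78 = 0.016596, K2/[H⁺] = 10^-1.29 = 0.051286
α₁ = 1/(1 + 0.016596 + 0.051286) = 1/1.0679 = 0.9364; α₂ = α₁·K2/[H⁺] = 0.04803
α₁ + 2α₂ = 1.0325
CA = 1.0325 × 2.41 = 2.49 mmol/kg

CA = 2.49 mmol/kg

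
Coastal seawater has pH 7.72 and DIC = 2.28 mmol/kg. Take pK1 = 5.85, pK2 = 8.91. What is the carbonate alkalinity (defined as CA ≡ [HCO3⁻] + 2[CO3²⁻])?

CA = 2.39 mmol/kg

CA = [HCO3⁻] + 2[CO3²⁻] = (α₁ + 2α₂)·DIC
At pH 7.72: [H⁺]/K1 = 10^-1.87 = 0.013490, K2/[H⁺] = 10^-1.19 = 0.064565
α₁ = 1/(1 + 0.013490 + 0.064565) = 1/1.0781 = 0.9276; α₂ = α₁·K2/[H⁺] = 0.05989
α₁ + 2α₂ = 1.0474
CA = 1.0474 × 2.28 = 2.39 mmol/kg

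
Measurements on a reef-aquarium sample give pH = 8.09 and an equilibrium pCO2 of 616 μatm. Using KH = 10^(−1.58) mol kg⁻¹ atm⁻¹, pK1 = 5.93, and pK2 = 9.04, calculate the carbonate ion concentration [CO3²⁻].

[CO2*] = KH · pCO2 = 10^(−1.58) × 616×10^-6 = 1.620×10^-5 mol/kg
α₀ = 1/(1 + K1/[H⁺] + K1K2/[H⁺]²) = 1/(1 + 10^+2.16 + 10^+1.21) = 0.006182
DIC = [CO2*]/α₀ = 1.620×10^-5 / 0.006182 = 2.621 mmol/kg
[CO3²⁻] = α₂·DIC; α₂ = 0.1003, so [CO3²⁻] = 0.1003 × 2.621 = 0.263 mmol/kg

[CO3²⁻] = 0.263 mmol/kg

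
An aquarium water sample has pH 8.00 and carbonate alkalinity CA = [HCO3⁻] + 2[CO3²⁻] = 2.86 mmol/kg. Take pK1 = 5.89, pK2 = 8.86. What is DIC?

CA = [HCO3⁻] + 2[CO3²⁻] = (α₁ + 2α₂)·DIC
At pH 8.00: [H⁺]/K1 = 10^-2.11 = 0.0077625, K2/[H⁺] = 10^-0.86 = 0.13804
α₁ = 1/(1 + 0.0077625 + 0.13804) = 1/1.1458 = 0.8728; α₂ = α₁·K2/[H⁺] = 0.1205
α₁ + 2α₂ = 1.1137
DIC = CA / (α₁ + 2α₂) = 2.86 / 1.1137 = 2.57 mmol/kg

DIC = 2.57 mmol/kg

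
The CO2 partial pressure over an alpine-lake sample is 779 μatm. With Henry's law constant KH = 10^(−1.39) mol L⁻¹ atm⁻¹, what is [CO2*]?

KH = 10^(−1.39) = 4.074×10^-2 mol L⁻¹ atm⁻¹
[CO2*] = KH · pCO2 = 4.074×10^-2 × 779×10^-6 atm = 3.17×10^-5 mol/L

[CO2*] = 31.7 μmol/L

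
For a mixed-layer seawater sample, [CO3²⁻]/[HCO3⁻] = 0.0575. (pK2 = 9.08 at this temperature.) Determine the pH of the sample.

From K2 = [H⁺][CO3²⁻]/[HCO3⁻]:  pH = pK2 + log₁₀([CO3²⁻]/[HCO3⁻])
log₁₀(0.0575) = -1.240
pH = 9.08 + (-1.240) = 7.84

pH = 7.84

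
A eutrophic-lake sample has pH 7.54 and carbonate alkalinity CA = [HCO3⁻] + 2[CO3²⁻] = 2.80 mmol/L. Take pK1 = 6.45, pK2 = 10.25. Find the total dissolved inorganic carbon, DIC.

CA = [HCO3⁻] + 2[CO3²⁻] = (α₁ + 2α₂)·DIC
At pH 7.54: [H⁺]/K1 = 10^-1.09 = 0.081283, K2/[H⁺] = 10^-2.71 = 0.0019498
α₁ = 1/(1 + 0.081283 + 0.0019498) = 1/1.0832 = 0.9232; α₂ = α₁·K2/[H⁺] = 0.001800
α₁ + 2α₂ = 0.9268
DIC = CA / (α₁ + 2α₂) = 2.80 / 0.9268 = 3.02 mmol/L

DIC = 3.02 mmol/L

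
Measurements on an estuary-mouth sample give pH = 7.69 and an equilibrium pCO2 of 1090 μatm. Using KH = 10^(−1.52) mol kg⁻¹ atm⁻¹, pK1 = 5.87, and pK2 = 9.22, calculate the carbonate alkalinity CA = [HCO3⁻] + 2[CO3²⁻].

CA = 2.30 mmol/kg

[CO2*] = KH · pCO2 = 10^(−1.52) × 1090×10^-6 = 3.292×10^-5 mol/kg
α₀ = 1/(1 + K1/[H⁺] + K1K2/[H⁺]²) = 1/(1 + 10^+1.82 + 10^+0.29) = 0.01449
DIC = [CO2*]/α₀ = 3.292×10^-5 / 0.01449 = 2.272 mmol/kg
CA = (α₁ + 2α₂)·DIC = (0.9573 + 2×0.02825) × 2.272 = 2.30 mmol/kg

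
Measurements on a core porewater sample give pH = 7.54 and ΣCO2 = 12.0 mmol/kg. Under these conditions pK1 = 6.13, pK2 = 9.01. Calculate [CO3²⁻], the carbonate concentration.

α₂ = 1 / (1 + [H⁺]/K2 + [H⁺]²/(K1K2)) = 1 / (1 + 10^+1.47 + 10^+0.06)
   = 1 / (1 + 29.512 + 1.1482) = 1/31.660 = 0.03159
[CO3²⁻] = α₂ × DIC = 0.03159 × 12.0 = 0.379 mmol/kg

[CO3²⁻] = 0.379 mmol/kg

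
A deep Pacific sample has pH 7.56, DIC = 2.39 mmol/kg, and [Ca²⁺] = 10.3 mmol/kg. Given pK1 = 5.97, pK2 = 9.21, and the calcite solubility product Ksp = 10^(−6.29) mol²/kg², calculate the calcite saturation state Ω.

Ω = 1.03

α₂ = 1 / (1 + [H⁺]/K2 + [H⁺]²/(K1K2)) = 1 / (1 + 10^+1.65 + 10^+0.06)
   = 1 / (1 + 44.668 + 1.1482) = 1/46.817 = 0.02136
[CO3²⁻] = α₂ × DIC = 0.02136 × 2.39 = 0.05105 mmol/kg
Ksp = 10^(−6.29) = 5.129×10^-7
Ω = [Ca²⁺][CO3²⁻]/Ksp = (10.3×10^-3)(5.105×10^-5) / 5.129×10^-7 = 1.03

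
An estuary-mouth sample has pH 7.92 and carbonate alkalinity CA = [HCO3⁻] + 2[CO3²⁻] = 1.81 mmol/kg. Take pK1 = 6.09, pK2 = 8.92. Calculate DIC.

CA = [HCO3⁻] + 2[CO3²⁻] = (α₁ + 2α₂)·DIC
At pH 7.92: [H⁺]/K1 = 10^-1.83 = 0.014791, K2/[H⁺] = 10^-1.00 = 0.10000
α₁ = 1/(1 + 0.014791 + 0.10000) = 1/1.1148 = 0.8970; α₂ = α₁·K2/[H⁺] = 0.08970
α₁ + 2α₂ = 1.0764
DIC = CA / (α₁ + 2α₂) = 1.81 / 1.0764 = 1.68 mmol/kg

DIC = 1.68 mmol/kg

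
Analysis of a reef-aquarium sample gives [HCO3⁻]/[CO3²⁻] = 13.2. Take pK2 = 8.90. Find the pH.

pH = 7.78

From K2 = [H⁺][CO3²⁻]/[HCO3⁻]:  pH = pK2 − log₁₀([HCO3⁻]/[CO3²⁻])
log₁₀(13.2) = +1.121
pH = 8.90 − (+1.121) = 7.78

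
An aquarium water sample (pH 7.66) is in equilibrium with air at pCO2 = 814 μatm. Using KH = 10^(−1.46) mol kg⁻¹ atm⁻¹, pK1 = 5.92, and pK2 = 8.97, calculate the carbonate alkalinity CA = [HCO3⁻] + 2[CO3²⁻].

[CO2*] = KH · pCO2 = 10^(−1.46) × 814×10^-6 = 2.822×10^-5 mol/kg
α₀ = 1/(1 + K1/[H⁺] + K1K2/[H⁺]²) = 1/(1 + 10^+1.74 + 10^+0.43) = 0.01705
DIC = [CO2*]/α₀ = 2.822×10^-5 / 0.01705 = 1.655 mmol/kg
CA = (α₁ + 2α₂)·DIC = (0.9371 + 2×0.04589) × 1.655 = 1.70 mmol/kg

CA = 1.70 mmol/kg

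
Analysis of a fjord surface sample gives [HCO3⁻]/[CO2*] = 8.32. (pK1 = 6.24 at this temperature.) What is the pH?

From K1 = [H⁺][HCO3⁻]/[CO2*]:  pH = pK1 + log₁₀([HCO3⁻]/[CO2*])
log₁₀(8.32) = +0.920
pH = 6.24 + (+0.920) = 7.16

pH = 7.16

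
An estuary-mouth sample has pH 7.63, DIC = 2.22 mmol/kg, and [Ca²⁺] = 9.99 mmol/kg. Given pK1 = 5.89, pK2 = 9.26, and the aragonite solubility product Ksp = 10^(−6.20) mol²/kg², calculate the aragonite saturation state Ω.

Ω = 0.791

α₂ = 1 / (1 + [H⁺]/K2 + [H⁺]²/(K1K2)) = 1 / (1 + 10^+1.63 + 10^-0.11)
   = 1 / (1 + 42.658 + 0.77625) = 1/44.434 = 0.02251
[CO3²⁻] = α₂ × DIC = 0.02251 × 2.22 = 0.04996 mmol/kg
Ksp = 10^(−6.20) = 6.310×10^-7
Ω = [Ca²⁺][CO3²⁻]/Ksp = (9.99×10^-3)(4.996×10^-5) / 6.310×10^-7 = 0.791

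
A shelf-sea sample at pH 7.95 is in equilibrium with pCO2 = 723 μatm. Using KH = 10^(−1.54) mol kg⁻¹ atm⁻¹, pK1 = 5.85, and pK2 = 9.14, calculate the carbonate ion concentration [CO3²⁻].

[CO2*] = KH · pCO2 = 10^(−1.54) × 723×10^-6 = 2.085×10^-5 mol/kg
α₀ = 1/(1 + K1/[H⁺] + K1K2/[H⁺]²) = 1/(1 + 10^+2.10 + 10^+0.91) = 0.007406
DIC = [CO2*]/α₀ = 2.085×10^-5 / 0.007406 = 2.815 mmol/kg
[CO3²⁻] = α₂·DIC; α₂ = 0.06020, so [CO3²⁻] = 0.06020 × 2.815 = 0.169 mmol/kg

[CO3²⁻] = 0.169 mmol/kg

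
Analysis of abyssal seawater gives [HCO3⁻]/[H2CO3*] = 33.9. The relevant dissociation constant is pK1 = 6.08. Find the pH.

pH = 7.61

From K1 = [H⁺][HCO3⁻]/[H2CO3*]:  pH = pK1 + log₁₀([HCO3⁻]/[H2CO3*])
log₁₀(33.9) = +1.530
pH = 6.08 + (+1.530) = 7.61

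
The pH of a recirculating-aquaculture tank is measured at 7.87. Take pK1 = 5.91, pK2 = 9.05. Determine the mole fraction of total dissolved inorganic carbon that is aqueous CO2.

α₀ = 1 / (1 + K1/[H⁺] + K1K2/[H⁺]²) = 1 / (1 + 10^+1.96 + 10^+0.78)
   = 1 / (1 + 91.201 + 6.0256) = 1/98.227 = 0.01018

α₀ = 0.0102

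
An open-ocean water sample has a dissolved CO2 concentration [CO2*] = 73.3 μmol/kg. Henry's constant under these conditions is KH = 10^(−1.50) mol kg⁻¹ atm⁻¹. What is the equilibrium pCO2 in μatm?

KH = 10^(−1.50) = 3.162×10^-2 mol kg⁻¹ atm⁻¹
pCO2 = [CO2*]/KH = 73.3×10^-6 / 3.162×10^-2 = 2.32×10^-3 atm = 2320 μatm

pCO2 = 2320 μatm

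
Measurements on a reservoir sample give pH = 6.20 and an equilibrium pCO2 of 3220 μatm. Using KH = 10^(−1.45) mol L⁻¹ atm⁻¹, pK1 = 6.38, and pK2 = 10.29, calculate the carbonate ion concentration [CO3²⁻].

[CO2*] = KH · pCO2 = 10^(−1.45) × 3220×10^-6 = 1.142×10^-4 mol/L
α₀ = 1/(1 + K1/[H⁺] + K1K2/[H⁺]²) = 1/(1 + 10^-0.18 + 10^-4.27) = 0.6021
DIC = [CO2*]/α₀ = 1.142×10^-4 / 0.6021 = 0.1897 mmol/L
[CO3²⁻] = α₂·DIC; α₂ = 3.234×10^-5, so [CO3²⁻] = 3.234×10^-5 × 0.1897 = 6.14×10^-6 mmol/L = 0.00614 μmol/L

[CO3²⁻] = 0.00614 μmol/L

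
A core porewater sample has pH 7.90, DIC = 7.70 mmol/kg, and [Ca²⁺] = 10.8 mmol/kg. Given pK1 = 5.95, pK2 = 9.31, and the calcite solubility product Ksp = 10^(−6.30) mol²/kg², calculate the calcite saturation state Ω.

Ω = 6.15

α₂ = 1 / (1 + [H⁺]/K2 + [H⁺]²/(K1K2)) = 1 / (1 + 10^+1.41 + 10^-0.54)
   = 1 / (1 + 25.704 + 0.28840) = 1/26.992 = 0.03705
[CO3²⁻] = α₂ × DIC = 0.03705 × 7.70 = 0.2853 mmol/kg
Ksp = 10^(−6.30) = 5.012×10^-7
Ω = [Ca²⁺][CO3²⁻]/Ksp = (10.8×10^-3)(2.853×10^-4) / 5.012×10^-7 = 6.15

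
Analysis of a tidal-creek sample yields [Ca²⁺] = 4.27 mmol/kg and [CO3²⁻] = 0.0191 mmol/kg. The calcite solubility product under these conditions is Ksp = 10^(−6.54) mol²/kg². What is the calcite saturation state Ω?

Ksp = 10^(−6.54) = 2.884×10^-7
Ω = [Ca²⁺][CO3²⁻]/Ksp = (4.27×10^-3)(0.0191×10^-3) / 2.884×10^-7 = 0.283

Ω = 0.283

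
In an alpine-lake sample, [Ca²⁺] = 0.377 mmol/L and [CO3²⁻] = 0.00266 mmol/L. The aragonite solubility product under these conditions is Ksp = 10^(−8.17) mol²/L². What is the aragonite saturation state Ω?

Ω = 0.148

Ksp = 10^(−8.17) = 6.761×10^-9
Ω = [Ca²⁺][CO3²⁻]/Ksp = (0.377×10^-3)(0.00266×10^-3) / 6.761×10^-9 = 0.148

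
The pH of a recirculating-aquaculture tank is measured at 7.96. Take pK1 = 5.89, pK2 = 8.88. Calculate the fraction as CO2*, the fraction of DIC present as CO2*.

α₀ = 0.00754

α₀ = 1 / (1 + K1/[H⁺] + K1K2/[H⁺]²) = 1 / (1 + 10^+2.07 + 10^+1.15)
   = 1 / (1 + 117.49 + 14.125) = 1/132.62 = 0.007541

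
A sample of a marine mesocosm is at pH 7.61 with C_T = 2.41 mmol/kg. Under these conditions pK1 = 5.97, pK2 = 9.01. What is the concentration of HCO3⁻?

α₁ = 1 / (1 + [H⁺]/K1 + K2/[H⁺]) = 1 / (1 + 10^-1.64 + 10^-1.40)
   = 1 / (1 + 0.022909 + 0.039811) = 1/1.0627 = 0.9410
[HCO3⁻] = α₁ × DIC = 0.9410 × 2.41 = 2.27 mmol/kg

[HCO3⁻] = 2.27 mmol/kg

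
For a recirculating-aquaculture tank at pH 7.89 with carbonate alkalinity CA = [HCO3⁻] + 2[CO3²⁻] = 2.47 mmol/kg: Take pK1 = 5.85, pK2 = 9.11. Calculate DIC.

DIC = 2.36 mmol/kg

CA = [HCO3⁻] + 2[CO3²⁻] = (α₁ + 2α₂)·DIC
At pH 7.89: [H⁺]/K1 = 10^-2.04 = 0.0091201, K2/[H⁺] = 10^-1.22 = 0.060256
α₁ = 1/(1 + 0.0091201 + 0.060256) = 1/1.0694 = 0.9351; α₂ = α₁·K2/[H⁺] = 0.05635
α₁ + 2α₂ = 1.0478
DIC = CA / (α₁ + 2α₂) = 2.47 / 1.0478 = 2.36 mmol/kg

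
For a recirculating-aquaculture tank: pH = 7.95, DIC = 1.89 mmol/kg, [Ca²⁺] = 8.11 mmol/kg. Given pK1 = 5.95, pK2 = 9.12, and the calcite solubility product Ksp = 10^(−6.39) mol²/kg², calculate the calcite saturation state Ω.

Ω = 2.36

α₂ = 1 / (1 + [H⁺]/K2 + [H⁺]²/(K1K2)) = 1 / (1 + 10^+1.17 + 10^-0.83)
   = 1 / (1 + 14.791 + 0.14791) = 1/15.939 = 0.06274
[CO3²⁻] = α₂ × DIC = 0.06274 × 1.89 = 0.1186 mmol/kg
Ksp = 10^(−6.39) = 4.074×10^-7
Ω = [Ca²⁺][CO3²⁻]/Ksp = (8.11×10^-3)(1.186×10^-4) / 4.074×10^-7 = 2.36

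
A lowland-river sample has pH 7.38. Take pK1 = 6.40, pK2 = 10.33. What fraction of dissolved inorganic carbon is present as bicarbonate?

α₁ = 0.904

α₁ = 1 / (1 + [H⁺]/K1 + K2/[H⁺]) = 1 / (1 + 10^-0.98 + 10^-2.95)
   = 1 / (1 + 0.10471 + 0.0011220) = 1/1.1058 = 0.9043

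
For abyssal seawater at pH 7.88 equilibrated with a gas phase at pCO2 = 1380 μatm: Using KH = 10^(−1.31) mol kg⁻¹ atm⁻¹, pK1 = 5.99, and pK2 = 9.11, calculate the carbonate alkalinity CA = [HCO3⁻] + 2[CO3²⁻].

CA = 5.86 mmol/kg

[CO2*] = KH · pCO2 = 10^(−1.31) × 1380×10^-6 = 6.759×10^-5 mol/kg
α₀ = 1/(1 + K1/[H⁺] + K1K2/[H⁺]²) = 1/(1 + 10^+1.89 + 10^+0.66) = 0.01202
DIC = [CO2*]/α₀ = 6.759×10^-5 / 0.01202 = 5.623 mmol/kg
CA = (α₁ + 2α₂)·DIC = (0.9330 + 2×0.05494) × 5.623 = 5.86 mmol/kg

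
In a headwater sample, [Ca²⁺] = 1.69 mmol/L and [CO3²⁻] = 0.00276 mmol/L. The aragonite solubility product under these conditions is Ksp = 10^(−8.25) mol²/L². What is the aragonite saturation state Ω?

Ksp = 10^(−8.25) = 5.623×10^-9
Ω = [Ca²⁺][CO3²⁻]/Ksp = (1.69×10^-3)(0.00276×10^-3) / 5.623×10^-9 = 0.829

Ω = 0.829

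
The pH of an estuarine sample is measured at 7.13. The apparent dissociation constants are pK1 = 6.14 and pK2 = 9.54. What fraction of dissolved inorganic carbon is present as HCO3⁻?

α₁ = 1 / (1 + [H⁺]/K1 + K2/[H⁺]) = 1 / (1 + 10^-0.99 + 10^-2.41)
   = 1 / (1 + 0.10233 + 0.0038905) = 1/1.1062 = 0.9040

α₁ = 0.904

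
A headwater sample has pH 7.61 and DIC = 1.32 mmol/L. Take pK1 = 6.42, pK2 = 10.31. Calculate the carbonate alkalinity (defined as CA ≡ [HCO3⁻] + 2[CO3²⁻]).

CA = 1.24 mmol/L

CA = [HCO3⁻] + 2[CO3²⁻] = (α₁ + 2α₂)·DIC
At pH 7.61: [H⁺]/K1 = 10^-1.19 = 0.064565, K2/[H⁺] = 10^-2.70 = 0.0019953
α₁ = 1/(1 + 0.064565 + 0.0019953) = 1/1.0666 = 0.9376; α₂ = α₁·K2/[H⁺] = 0.001871
α₁ + 2α₂ = 0.9413
CA = 0.9413 × 1.32 = 1.24 mmol/L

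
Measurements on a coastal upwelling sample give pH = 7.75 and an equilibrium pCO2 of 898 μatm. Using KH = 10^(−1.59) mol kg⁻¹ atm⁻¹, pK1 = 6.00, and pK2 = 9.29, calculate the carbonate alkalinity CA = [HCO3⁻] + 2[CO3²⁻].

CA = 1.37 mmol/kg

[CO2*] = KH · pCO2 = 10^(−1.59) × 898×10^-6 = 2.308×10^-5 mol/kg
α₀ = 1/(1 + K1/[H⁺] + K1K2/[H⁺]²) = 1/(1 + 10^+1.75 + 10^+0.21) = 0.01699
DIC = [CO2*]/α₀ = 2.308×10^-5 / 0.01699 = 1.359 mmol/kg
CA = (α₁ + 2α₂)·DIC = (0.9555 + 2×0.02756) × 1.359 = 1.37 mmol/kg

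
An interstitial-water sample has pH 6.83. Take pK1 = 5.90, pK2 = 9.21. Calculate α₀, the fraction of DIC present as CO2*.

α₀ = 0.105

α₀ = 1 / (1 + K1/[H⁺] + K1K2/[H⁺]²) = 1 / (1 + 10^+0.93 + 10^-1.45)
   = 1 / (1 + 8.5114 + 0.035481) = 1/9.5469 = 0.1047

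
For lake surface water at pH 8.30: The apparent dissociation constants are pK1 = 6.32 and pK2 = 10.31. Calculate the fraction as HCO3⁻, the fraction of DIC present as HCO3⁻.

α₁ = 1 / (1 + [H⁺]/K1 + K2/[H⁺]) = 1 / (1 + 10^-1.98 + 10^-2.01)
   = 1 / (1 + 0.010471 + 0.0097724) = 1/1.0202 = 0.9802

α₁ = 0.980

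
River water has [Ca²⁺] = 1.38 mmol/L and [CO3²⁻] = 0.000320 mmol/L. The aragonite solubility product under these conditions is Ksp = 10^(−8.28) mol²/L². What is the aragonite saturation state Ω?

Ω = 0.0841

Ksp = 10^(−8.28) = 5.248×10^-9
Ω = [Ca²⁺][CO3²⁻]/Ksp = (1.38×10^-3)(0.000320×10^-3) / 5.248×10^-9 = 0.0841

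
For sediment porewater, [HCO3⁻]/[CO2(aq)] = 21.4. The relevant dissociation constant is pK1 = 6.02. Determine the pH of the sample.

From K1 = [H⁺][HCO3⁻]/[CO2(aq)]:  pH = pK1 + log₁₀([HCO3⁻]/[CO2(aq)])
log₁₀(21.4) = +1.330
pH = 6.02 + (+1.330) = 7.35

pH = 7.35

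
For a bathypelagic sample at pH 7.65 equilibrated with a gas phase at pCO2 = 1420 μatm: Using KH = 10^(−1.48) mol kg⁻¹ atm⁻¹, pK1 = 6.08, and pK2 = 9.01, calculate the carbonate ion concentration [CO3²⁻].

[CO3²⁻] = 0.0763 mmol/kg

[CO2*] = KH · pCO2 = 10^(−1.48) × 1420×10^-6 = 4.702×10^-5 mol/kg
α₀ = 1/(1 + K1/[H⁺] + K1K2/[H⁺]²) = 1/(1 + 10^+1.57 + 10^+0.21) = 0.02514
DIC = [CO2*]/α₀ = 4.702×10^-5 / 0.02514 = 1.870 mmol/kg
[CO3²⁻] = α₂·DIC; α₂ = 0.04077, so [CO3²⁻] = 0.04077 × 1.870 = 0.0763 mmol/kg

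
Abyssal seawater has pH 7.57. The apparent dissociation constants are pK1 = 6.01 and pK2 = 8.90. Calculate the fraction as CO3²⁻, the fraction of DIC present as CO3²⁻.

α₂ = 1 / (1 + [H⁺]/K2 + [H⁺]²/(K1K2)) = 1 / (1 + 10^+1.33 + 10^-0.23)
   = 1 / (1 + 21.380 + 0.58884) = 1/22.968 = 0.04354

α₂ = 0.0435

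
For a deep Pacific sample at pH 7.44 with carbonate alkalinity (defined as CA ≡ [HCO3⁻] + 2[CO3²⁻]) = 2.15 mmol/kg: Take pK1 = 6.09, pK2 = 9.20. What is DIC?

CA = [HCO3⁻] + 2[CO3²⁻] = (α₁ + 2α₂)·DIC
At pH 7.44: [H⁺]/K1 = 10^-1.35 = 0.044668, K2/[H⁺] = 10^-1.76 = 0.017378
α₁ = 1/(1 + 0.044668 + 0.017378) = 1/1.0620 = 0.9416; α₂ = α₁·K2/[H⁺] = 0.01636
α₁ + 2α₂ = 0.9743
DIC = CA / (α₁ + 2α₂) = 2.15 / 0.9743 = 2.21 mmol/kg

DIC = 2.21 mmol/kg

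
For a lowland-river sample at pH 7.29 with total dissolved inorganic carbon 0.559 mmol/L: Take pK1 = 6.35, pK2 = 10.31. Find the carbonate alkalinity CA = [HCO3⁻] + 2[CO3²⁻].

CA = [HCO3⁻] + 2[CO3²⁻] = (α₁ + 2α₂)·DIC
At pH 7.29: [H⁺]/K1 = 10^-0.94 = 0.11482, K2/[H⁺] = 10^-3.02 = 0.00095499
α₁ = 1/(1 + 0.11482 + 0.00095499) = 1/1.1158 = 0.8962; α₂ = α₁·K2/[H⁺] = 0.0008559
α₁ + 2α₂ = 0.8980
CA = 0.8980 × 0.559 = 0.502 mmol/L

CA = 0.502 mmol/L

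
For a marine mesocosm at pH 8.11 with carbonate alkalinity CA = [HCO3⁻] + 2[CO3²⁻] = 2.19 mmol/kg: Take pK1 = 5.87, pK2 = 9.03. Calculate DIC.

CA = [HCO3⁻] + 2[CO3²⁻] = (α₁ + 2α₂)·DIC
At pH 8.11: [H⁺]/K1 = 10^-2.24 = 0.0057544, K2/[H⁺] = 10^-0.92 = 0.12023
α₁ = 1/(1 + 0.0057544 + 0.12023) = 1/1.1260 = 0.8881; α₂ = α₁·K2/[H⁺] = 0.1068
α₁ + 2α₂ = 1.1017
DIC = CA / (α₁ + 2α₂) = 2.19 / 1.1017 = 1.99 mmol/kg

DIC = 1.99 mmol/kg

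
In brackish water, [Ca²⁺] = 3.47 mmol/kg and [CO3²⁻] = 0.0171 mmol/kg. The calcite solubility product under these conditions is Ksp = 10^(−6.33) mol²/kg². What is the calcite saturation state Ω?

Ω = 0.127

Ksp = 10^(−6.33) = 4.677×10^-7
Ω = [Ca²⁺][CO3²⁻]/Ksp = (3.47×10^-3)(0.0171×10^-3) / 4.677×10^-7 = 0.127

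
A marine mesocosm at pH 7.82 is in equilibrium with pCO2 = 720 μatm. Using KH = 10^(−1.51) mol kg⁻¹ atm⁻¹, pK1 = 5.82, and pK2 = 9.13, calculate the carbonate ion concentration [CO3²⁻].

[CO3²⁻] = 0.109 mmol/kg

[CO2*] = KH · pCO2 = 10^(−1.51) × 720×10^-6 = 2.225×10^-5 mol/kg
α₀ = 1/(1 + K1/[H⁺] + K1K2/[H⁺]²) = 1/(1 + 10^+2.00 + 10^+0.69) = 0.009443
DIC = [CO2*]/α₀ = 2.225×10^-5 / 0.009443 = 2.356 mmol/kg
[CO3²⁻] = α₂·DIC; α₂ = 0.04625, so [CO3²⁻] = 0.04625 × 2.356 = 0.109 mmol/kg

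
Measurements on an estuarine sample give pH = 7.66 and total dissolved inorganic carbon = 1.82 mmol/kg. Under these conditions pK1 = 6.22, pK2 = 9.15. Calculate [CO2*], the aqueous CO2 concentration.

α₀ = 1 / (1 + K1/[H⁺] + K1K2/[H⁺]²) = 1 / (1 + 10^+1.44 + 10^-0.05)
   = 1 / (1 + 27.542 + 0.89125) = 1/29.434 = 0.03397
[CO2*] = α₀ × DIC = 0.03397 × 1.82 = 0.0618 mmol/kg

[CO2*] = 0.0618 mmol/kg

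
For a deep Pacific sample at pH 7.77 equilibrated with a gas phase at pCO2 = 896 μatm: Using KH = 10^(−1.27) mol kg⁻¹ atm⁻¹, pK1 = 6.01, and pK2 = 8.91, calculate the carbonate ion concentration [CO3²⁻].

[CO2*] = KH · pCO2 = 10^(−1.27) × 896×10^-6 = 4.812×10^-5 mol/kg
α₀ = 1/(1 + K1/[H⁺] + K1K2/[H⁺]²) = 1/(1 + 10^+1.76 + 10^+0.62) = 0.01595
DIC = [CO2*]/α₀ = 4.812×10^-5 / 0.01595 = 3.018 mmol/kg
[CO3²⁻] = α₂·DIC; α₂ = 0.06647, so [CO3²⁻] = 0.06647 × 3.018 = 0.201 mmol/kg

[CO3²⁻] = 0.201 mmol/kg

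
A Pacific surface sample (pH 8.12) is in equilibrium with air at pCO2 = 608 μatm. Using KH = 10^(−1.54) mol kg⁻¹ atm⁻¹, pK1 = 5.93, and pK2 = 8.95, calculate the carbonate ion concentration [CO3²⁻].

[CO3²⁻] = 0.402 mmol/kg

[CO2*] = KH · pCO2 = 10^(−1.54) × 608×10^-6 = 1.753×10^-5 mol/kg
α₀ = 1/(1 + K1/[H⁺] + K1K2/[H⁺]²) = 1/(1 + 10^+2.19 + 10^+1.36) = 0.005593
DIC = [CO2*]/α₀ = 1.753×10^-5 / 0.005593 = 3.135 mmol/kg
[CO3²⁻] = α₂·DIC; α₂ = 0.1281, so [CO3²⁻] = 0.1281 × 3.135 = 0.402 mmol/kg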